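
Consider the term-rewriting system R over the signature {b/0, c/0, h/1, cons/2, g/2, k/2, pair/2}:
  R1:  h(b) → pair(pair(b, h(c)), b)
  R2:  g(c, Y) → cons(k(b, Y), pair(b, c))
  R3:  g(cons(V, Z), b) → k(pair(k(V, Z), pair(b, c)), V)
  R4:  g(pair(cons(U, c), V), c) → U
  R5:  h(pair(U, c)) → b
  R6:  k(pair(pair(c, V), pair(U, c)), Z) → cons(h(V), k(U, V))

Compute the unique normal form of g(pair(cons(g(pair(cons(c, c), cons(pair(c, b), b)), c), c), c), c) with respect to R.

c

1. g(pair(cons(g(pair(cons(c, c), cons(pair(c, b), b)), c), c), c), c)  →  g(pair(cons(c, c), cons(pair(c, b), b)), c)   [R4 at ε]
2. g(pair(cons(c, c), cons(pair(c, b), b)), c)  →  c   [R4 at ε]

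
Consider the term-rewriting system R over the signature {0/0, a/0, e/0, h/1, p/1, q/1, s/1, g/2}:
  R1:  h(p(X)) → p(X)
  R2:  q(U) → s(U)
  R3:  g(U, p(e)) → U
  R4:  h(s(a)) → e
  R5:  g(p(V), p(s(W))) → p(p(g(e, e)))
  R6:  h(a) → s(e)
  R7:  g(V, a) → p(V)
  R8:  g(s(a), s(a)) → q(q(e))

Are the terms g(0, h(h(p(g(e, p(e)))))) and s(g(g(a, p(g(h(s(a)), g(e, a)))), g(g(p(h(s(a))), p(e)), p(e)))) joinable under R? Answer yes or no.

no — NF(t₁) = 0, NF(t₂) = s(a)

Reduce t₁ = g(0, h(h(p(g(e, p(e)))))):
1. g(0, h(h(p(g(e, p(e))))))  →  g(0, h(p(g(e, p(e)))))   [R1 at 2.1]
2. g(0, h(p(g(e, p(e)))))  →  g(0, p(g(e, p(e))))   [R1 at 2]
3. g(0, p(g(e, p(e))))  →  g(0, p(e))   [R3 at 2.1]
4. g(0, p(e))  →  0   [R3 at ε]

Reduce t₂ = s(g(g(a, p(g(h(s(a)), g(e, a)))), g(g(p(h(s(a))), p(e)), p(e)))):
1. s(g(g(a, p(g(h(s(a)), g(e, a)))), g(g(p(h(s(a))), p(e)), p(e))))  →  s(g(g(a, p(g(e, g(e, a)))), g(g(p(h(s(a))), p(e)), p(e))))   [R4 at 1.1.2.1.1]
2. s(g(g(a, p(g(e, g(e, a)))), g(g(p(h(s(a))), p(e)), p(e))))  →  s(g(g(a, p(g(e, p(e)))), g(g(p(h(s(a))), p(e)), p(e))))   [R7 at 1.1.2.1.2]
3. s(g(g(a, p(g(e, p(e)))), g(g(p(h(s(a))), p(e)), p(e))))  →  s(g(g(a, p(e)), g(g(p(h(s(a))), p(e)), p(e))))   [R3 at 1.1.2.1]
4. s(g(g(a, p(e)), g(g(p(h(s(a))), p(e)), p(e))))  →  s(g(a, g(g(p(h(s(a))), p(e)), p(e))))   [R3 at 1.1]
5. s(g(a, g(g(p(h(s(a))), p(e)), p(e))))  →  s(g(a, g(p(h(s(a))), p(e))))   [R3 at 1.2]
6. s(g(a, g(p(h(s(a))), p(e))))  →  s(g(a, p(h(s(a)))))   [R3 at 1.2]
7. s(g(a, p(h(s(a)))))  →  s(g(a, p(e)))   [R4 at 1.2.1]
8. s(g(a, p(e)))  →  s(a)   [R3 at 1]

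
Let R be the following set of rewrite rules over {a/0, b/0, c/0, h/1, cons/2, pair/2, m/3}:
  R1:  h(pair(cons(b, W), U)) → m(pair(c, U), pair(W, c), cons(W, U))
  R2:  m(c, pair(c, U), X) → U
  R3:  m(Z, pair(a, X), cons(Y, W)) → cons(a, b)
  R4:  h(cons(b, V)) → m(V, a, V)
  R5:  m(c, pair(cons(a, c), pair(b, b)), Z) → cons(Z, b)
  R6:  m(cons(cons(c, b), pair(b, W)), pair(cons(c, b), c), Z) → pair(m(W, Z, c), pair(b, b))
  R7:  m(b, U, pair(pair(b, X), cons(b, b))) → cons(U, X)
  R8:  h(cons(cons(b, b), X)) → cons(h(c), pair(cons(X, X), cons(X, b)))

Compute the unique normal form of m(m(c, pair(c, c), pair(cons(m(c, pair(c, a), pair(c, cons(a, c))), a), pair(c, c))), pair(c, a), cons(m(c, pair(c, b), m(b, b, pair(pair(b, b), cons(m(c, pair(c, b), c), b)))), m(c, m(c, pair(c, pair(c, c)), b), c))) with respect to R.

a

1. m(m(c, pair(c, c), pair(cons(m(c, pair(c, a), pair(c, cons(a, c))), a), pair(c, c))), pair(c, a), cons(m(c, pair(c, b), m(b, b, pair(pair(b, b), cons(m(c, pair(c, b), c), b)))), m(c, m(c, pair(c, pair(c, c)), b), c)))  →  m(c, pair(c, a), cons(m(c, pair(c, b), m(b, b, pair(pair(b, b), cons(m(c, pair(c, b), c), b)))), m(c, m(c, pair(c, pair(c, c)), b), c)))   [R2 at 1]
2. m(c, pair(c, a), cons(m(c, pair(c, b), m(b, b, pair(pair(b, b), cons(m(c, pair(c, b), c), b)))), m(c, m(c, pair(c, pair(c, c)), b), c)))  →  a   [R2 at ε]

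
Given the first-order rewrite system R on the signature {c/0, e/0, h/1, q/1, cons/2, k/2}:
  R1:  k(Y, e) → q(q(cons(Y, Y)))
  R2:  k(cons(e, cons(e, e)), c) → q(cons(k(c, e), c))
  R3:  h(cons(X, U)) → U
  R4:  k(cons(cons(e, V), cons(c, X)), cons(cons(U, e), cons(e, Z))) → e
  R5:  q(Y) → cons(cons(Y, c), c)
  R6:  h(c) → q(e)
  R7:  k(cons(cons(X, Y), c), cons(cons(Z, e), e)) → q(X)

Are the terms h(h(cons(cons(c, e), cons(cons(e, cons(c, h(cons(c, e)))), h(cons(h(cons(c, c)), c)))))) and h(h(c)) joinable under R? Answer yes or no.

yes — NF(t₁) = c, NF(t₂) = c

Reduce t₁ = h(h(cons(cons(c, e), cons(cons(e, cons(c, h(cons(c, e)))), h(cons(h(cons(c, c)), c)))))):
1. h(h(cons(cons(c, e), cons(cons(e, cons(c, h(cons(c, e)))), h(cons(h(cons(c, c)), c))))))  →  h(cons(cons(e, cons(c, h(cons(c, e)))), h(cons(h(cons(c, c)), c))))   [R3 at 1]
2. h(cons(cons(e, cons(c, h(cons(c, e)))), h(cons(h(cons(c, c)), c))))  →  h(cons(h(cons(c, c)), c))   [R3 at ε]
3. h(cons(h(cons(c, c)), c))  →  c   [R3 at ε]

Reduce t₂ = h(h(c)):
1. h(h(c))  →  h(q(e))   [R6 at 1]
2. h(q(e))  →  h(cons(cons(e, c), c))   [R5 at 1]
3. h(cons(cons(e, c), c))  →  c   [R3 at ε]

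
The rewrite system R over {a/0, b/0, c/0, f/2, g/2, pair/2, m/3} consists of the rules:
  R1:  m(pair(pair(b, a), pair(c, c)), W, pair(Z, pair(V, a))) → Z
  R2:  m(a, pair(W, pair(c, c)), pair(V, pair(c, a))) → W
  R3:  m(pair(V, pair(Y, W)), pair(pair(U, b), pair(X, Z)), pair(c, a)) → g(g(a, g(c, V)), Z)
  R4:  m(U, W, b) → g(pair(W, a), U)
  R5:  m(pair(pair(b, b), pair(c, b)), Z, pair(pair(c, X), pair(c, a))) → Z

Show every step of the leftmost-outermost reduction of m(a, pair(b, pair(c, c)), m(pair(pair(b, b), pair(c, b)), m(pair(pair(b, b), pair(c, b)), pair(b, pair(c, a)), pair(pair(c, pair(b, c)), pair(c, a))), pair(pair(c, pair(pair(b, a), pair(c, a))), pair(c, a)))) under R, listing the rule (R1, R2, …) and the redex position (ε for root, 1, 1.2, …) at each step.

1. m(a, pair(b, pair(c, c)), m(pair(pair(b, b), pair(c, b)), m(pair(pair(b, b), pair(c, b)), pair(b, pair(c, a)), pair(pair(c, pair(b, c)), pair(c, a))), pair(pair(c, pair(pair(b, a), pair(c, a))), pair(c, a))))  →  m(a, pair(b, pair(c, c)), m(pair(pair(b, b), pair(c, b)), pair(b, pair(c, a)), pair(pair(c, pair(b, c)), pair(c, a))))   [R5 at 3]
2. m(a, pair(b, pair(c, c)), m(pair(pair(b, b), pair(c, b)), pair(b, pair(c, a)), pair(pair(c, pair(b, c)), pair(c, a))))  →  m(a, pair(b, pair(c, c)), pair(b, pair(c, a)))   [R5 at 3]
3. m(a, pair(b, pair(c, c)), pair(b, pair(c, a)))  →  b   [R2 at ε]

b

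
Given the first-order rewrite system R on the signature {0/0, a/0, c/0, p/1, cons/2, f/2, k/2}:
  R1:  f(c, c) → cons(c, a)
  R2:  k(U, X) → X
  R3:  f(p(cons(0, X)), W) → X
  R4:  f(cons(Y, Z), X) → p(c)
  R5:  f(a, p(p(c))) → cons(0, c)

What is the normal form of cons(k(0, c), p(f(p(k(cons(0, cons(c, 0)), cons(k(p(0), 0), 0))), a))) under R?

cons(c, p(0))

1. cons(k(0, c), p(f(p(k(cons(0, cons(c, 0)), cons(k(p(0), 0), 0))), a)))  →  cons(c, p(f(p(k(cons(0, cons(c, 0)), cons(k(p(0), 0), 0))), a)))   [R2 at 1]
2. cons(c, p(f(p(k(cons(0, cons(c, 0)), cons(k(p(0), 0), 0))), a)))  →  cons(c, p(f(p(cons(k(p(0), 0), 0)), a)))   [R2 at 2.1.1.1]
3. cons(c, p(f(p(cons(k(p(0), 0), 0)), a)))  →  cons(c, p(f(p(cons(0, 0)), a)))   [R2 at 2.1.1.1.1]
4. cons(c, p(f(p(cons(0, 0)), a)))  →  cons(c, p(0))   [R3 at 2.1]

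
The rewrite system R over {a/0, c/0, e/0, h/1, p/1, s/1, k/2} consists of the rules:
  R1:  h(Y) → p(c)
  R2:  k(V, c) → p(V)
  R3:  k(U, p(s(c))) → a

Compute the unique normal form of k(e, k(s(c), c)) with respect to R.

a

1. k(e, k(s(c), c))  →  k(e, p(s(c)))   [R2 at 2]
2. k(e, p(s(c)))  →  a   [R3 at ε]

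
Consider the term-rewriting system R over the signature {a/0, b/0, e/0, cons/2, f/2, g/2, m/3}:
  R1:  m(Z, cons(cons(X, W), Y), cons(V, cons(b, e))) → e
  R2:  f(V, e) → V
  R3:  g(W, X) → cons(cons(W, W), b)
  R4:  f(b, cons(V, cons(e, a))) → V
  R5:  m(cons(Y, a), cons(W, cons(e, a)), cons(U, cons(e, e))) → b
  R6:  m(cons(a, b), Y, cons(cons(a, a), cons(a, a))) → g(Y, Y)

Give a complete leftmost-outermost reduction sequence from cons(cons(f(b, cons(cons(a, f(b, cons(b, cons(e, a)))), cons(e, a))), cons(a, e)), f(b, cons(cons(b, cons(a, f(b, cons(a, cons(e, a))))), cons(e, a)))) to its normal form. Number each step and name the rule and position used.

1. cons(cons(f(b, cons(cons(a, f(b, cons(b, cons(e, a)))), cons(e, a))), cons(a, e)), f(b, cons(cons(b, cons(a, f(b, cons(a, cons(e, a))))), cons(e, a))))  →  cons(cons(cons(a, f(b, cons(b, cons(e, a)))), cons(a, e)), f(b, cons(cons(b, cons(a, f(b, cons(a, cons(e, a))))), cons(e, a))))   [R4 at 1.1]
2. cons(cons(cons(a, f(b, cons(b, cons(e, a)))), cons(a, e)), f(b, cons(cons(b, cons(a, f(b, cons(a, cons(e, a))))), cons(e, a))))  →  cons(cons(cons(a, b), cons(a, e)), f(b, cons(cons(b, cons(a, f(b, cons(a, cons(e, a))))), cons(e, a))))   [R4 at 1.1.2]
3. cons(cons(cons(a, b), cons(a, e)), f(b, cons(cons(b, cons(a, f(b, cons(a, cons(e, a))))), cons(e, a))))  →  cons(cons(cons(a, b), cons(a, e)), cons(b, cons(a, f(b, cons(a, cons(e, a))))))   [R4 at 2]
4. cons(cons(cons(a, b), cons(a, e)), cons(b, cons(a, f(b, cons(a, cons(e, a))))))  →  cons(cons(cons(a, b), cons(a, e)), cons(b, cons(a, a)))   [R4 at 2.2.2]

cons(cons(cons(a, b), cons(a, e)), cons(b, cons(a, a)))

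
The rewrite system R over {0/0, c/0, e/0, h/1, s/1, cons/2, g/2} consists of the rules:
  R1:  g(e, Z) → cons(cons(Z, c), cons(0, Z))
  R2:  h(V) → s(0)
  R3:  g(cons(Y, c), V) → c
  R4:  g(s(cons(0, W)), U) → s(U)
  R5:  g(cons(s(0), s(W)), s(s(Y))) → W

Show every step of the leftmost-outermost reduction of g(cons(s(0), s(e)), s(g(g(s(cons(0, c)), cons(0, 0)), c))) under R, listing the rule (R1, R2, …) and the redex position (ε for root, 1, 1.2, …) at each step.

1. g(cons(s(0), s(e)), s(g(g(s(cons(0, c)), cons(0, 0)), c)))  →  g(cons(s(0), s(e)), s(g(s(cons(0, 0)), c)))   [R4 at 2.1.1]
2. g(cons(s(0), s(e)), s(g(s(cons(0, 0)), c)))  →  g(cons(s(0), s(e)), s(s(c)))   [R4 at 2.1]
3. g(cons(s(0), s(e)), s(s(c)))  →  e   [R5 at ε]

e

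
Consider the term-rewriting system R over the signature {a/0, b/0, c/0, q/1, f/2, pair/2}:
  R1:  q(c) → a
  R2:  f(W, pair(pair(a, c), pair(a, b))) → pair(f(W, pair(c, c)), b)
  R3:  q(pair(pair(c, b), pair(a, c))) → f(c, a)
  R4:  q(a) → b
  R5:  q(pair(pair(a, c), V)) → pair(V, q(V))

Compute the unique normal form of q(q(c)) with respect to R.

1. q(q(c))  →  q(a)   [R1 at 1]
2. q(a)  →  b   [R4 at ε]

b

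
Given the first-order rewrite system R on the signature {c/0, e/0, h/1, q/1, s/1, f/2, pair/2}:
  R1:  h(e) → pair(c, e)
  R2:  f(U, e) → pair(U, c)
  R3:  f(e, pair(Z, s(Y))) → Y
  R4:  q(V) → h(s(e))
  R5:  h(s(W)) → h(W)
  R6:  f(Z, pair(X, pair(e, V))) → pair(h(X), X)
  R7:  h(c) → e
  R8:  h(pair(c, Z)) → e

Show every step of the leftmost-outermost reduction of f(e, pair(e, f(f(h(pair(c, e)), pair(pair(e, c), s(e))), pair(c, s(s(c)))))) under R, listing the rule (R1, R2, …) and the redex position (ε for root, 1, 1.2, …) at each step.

c

1. f(e, pair(e, f(f(h(pair(c, e)), pair(pair(e, c), s(e))), pair(c, s(s(c))))))  →  f(e, pair(e, f(f(e, pair(pair(e, c), s(e))), pair(c, s(s(c))))))   [R8 at 2.2.1.1]
2. f(e, pair(e, f(f(e, pair(pair(e, c), s(e))), pair(c, s(s(c))))))  →  f(e, pair(e, f(e, pair(c, s(s(c))))))   [R3 at 2.2.1]
3. f(e, pair(e, f(e, pair(c, s(s(c))))))  →  f(e, pair(e, s(c)))   [R3 at 2.2]
4. f(e, pair(e, s(c)))  →  c   [R3 at ε]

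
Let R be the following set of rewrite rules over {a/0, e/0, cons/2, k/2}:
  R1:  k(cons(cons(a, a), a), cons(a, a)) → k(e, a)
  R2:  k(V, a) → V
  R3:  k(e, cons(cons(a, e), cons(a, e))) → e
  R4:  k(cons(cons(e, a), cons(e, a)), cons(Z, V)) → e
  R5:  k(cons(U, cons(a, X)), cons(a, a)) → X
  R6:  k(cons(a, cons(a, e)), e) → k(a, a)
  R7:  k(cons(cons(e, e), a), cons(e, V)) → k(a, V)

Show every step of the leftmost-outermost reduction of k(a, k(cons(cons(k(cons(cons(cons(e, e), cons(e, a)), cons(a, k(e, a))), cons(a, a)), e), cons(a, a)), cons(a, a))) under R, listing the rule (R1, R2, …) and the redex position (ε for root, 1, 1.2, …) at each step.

a

1. k(a, k(cons(cons(k(cons(cons(cons(e, e), cons(e, a)), cons(a, k(e, a))), cons(a, a)), e), cons(a, a)), cons(a, a)))  →  k(a, a)   [R5 at 2]
2. k(a, a)  →  a   [R2 at ε]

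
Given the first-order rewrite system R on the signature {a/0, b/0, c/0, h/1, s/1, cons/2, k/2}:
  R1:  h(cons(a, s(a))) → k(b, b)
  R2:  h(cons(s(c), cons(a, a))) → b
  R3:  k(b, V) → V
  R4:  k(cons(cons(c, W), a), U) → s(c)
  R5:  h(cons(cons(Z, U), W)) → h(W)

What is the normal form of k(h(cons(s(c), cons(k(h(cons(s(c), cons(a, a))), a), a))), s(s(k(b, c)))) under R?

1. k(h(cons(s(c), cons(k(h(cons(s(c), cons(a, a))), a), a))), s(s(k(b, c))))  →  k(h(cons(s(c), cons(k(b, a), a))), s(s(k(b, c))))   [R2 at 1.1.2.1.1]
2. k(h(cons(s(c), cons(k(b, a), a))), s(s(k(b, c))))  →  k(h(cons(s(c), cons(a, a))), s(s(k(b, c))))   [R3 at 1.1.2.1]
3. k(h(cons(s(c), cons(a, a))), s(s(k(b, c))))  →  k(b, s(s(k(b, c))))   [R2 at 1]
4. k(b, s(s(k(b, c))))  →  s(s(k(b, c)))   [R3 at ε]
5. s(s(k(b, c)))  →  s(s(c))   [R3 at 1.1]

s(s(c))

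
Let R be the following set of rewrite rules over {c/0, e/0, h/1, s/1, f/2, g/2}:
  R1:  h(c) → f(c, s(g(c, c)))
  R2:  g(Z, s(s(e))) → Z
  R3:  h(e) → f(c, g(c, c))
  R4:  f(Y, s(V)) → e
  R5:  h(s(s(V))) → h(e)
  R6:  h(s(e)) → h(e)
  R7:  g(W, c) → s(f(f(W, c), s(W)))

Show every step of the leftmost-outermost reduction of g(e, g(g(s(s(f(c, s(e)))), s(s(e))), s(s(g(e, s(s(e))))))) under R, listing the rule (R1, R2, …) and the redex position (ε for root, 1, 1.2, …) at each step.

1. g(e, g(g(s(s(f(c, s(e)))), s(s(e))), s(s(g(e, s(s(e)))))))  →  g(e, g(s(s(f(c, s(e)))), s(s(g(e, s(s(e)))))))   [R2 at 2.1]
2. g(e, g(s(s(f(c, s(e)))), s(s(g(e, s(s(e)))))))  →  g(e, g(s(s(e)), s(s(g(e, s(s(e)))))))   [R4 at 2.1.1.1]
3. g(e, g(s(s(e)), s(s(g(e, s(s(e)))))))  →  g(e, g(s(s(e)), s(s(e))))   [R2 at 2.2.1.1]
4. g(e, g(s(s(e)), s(s(e))))  →  g(e, s(s(e)))   [R2 at 2]
5. g(e, s(s(e)))  →  e   [R2 at ε]

e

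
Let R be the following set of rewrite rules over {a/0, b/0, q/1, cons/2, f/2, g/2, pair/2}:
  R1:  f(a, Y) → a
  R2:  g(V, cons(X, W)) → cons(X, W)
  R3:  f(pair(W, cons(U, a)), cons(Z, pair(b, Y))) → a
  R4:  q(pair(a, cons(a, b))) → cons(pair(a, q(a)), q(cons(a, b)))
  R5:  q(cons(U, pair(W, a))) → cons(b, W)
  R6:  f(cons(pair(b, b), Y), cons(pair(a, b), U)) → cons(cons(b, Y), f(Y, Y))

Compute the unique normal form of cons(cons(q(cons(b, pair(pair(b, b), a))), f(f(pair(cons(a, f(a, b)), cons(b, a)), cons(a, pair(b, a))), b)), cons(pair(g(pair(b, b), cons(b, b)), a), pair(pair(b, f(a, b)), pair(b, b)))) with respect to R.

1. cons(cons(q(cons(b, pair(pair(b, b), a))), f(f(pair(cons(a, f(a, b)), cons(b, a)), cons(a, pair(b, a))), b)), cons(pair(g(pair(b, b), cons(b, b)), a), pair(pair(b, f(a, b)), pair(b, b))))  →  cons(cons(cons(b, pair(b, b)), f(f(pair(cons(a, f(a, b)), cons(b, a)), cons(a, pair(b, a))), b)), cons(pair(g(pair(b, b), cons(b, b)), a), pair(pair(b, f(a, b)), pair(b, b))))   [R5 at 1.1]
2. cons(cons(cons(b, pair(b, b)), f(f(pair(cons(a, f(a, b)), cons(b, a)), cons(a, pair(b, a))), b)), cons(pair(g(pair(b, b), cons(b, b)), a), pair(pair(b, f(a, b)), pair(b, b))))  →  cons(cons(cons(b, pair(b, b)), f(a, b)), cons(pair(g(pair(b, b), cons(b, b)), a), pair(pair(b, f(a, b)), pair(b, b))))   [R3 at 1.2.1]
3. cons(cons(cons(b, pair(b, b)), f(a, b)), cons(pair(g(pair(b, b), cons(b, b)), a), pair(pair(b, f(a, b)), pair(b, b))))  →  cons(cons(cons(b, pair(b, b)), a), cons(pair(g(pair(b, b), cons(b, b)), a), pair(pair(b, f(a, b)), pair(b, b))))   [R1 at 1.2]
4. cons(cons(cons(b, pair(b, b)), a), cons(pair(g(pair(b, b), cons(b, b)), a), pair(pair(b, f(a, b)), pair(b, b))))  →  cons(cons(cons(b, pair(b, b)), a), cons(pair(cons(b, b), a), pair(pair(b, f(a, b)), pair(b, b))))   [R2 at 2.1.1]
5. cons(cons(cons(b, pair(b, b)), a), cons(pair(cons(b, b), a), pair(pair(b, f(a, b)), pair(b, b))))  →  cons(cons(cons(b, pair(b, b)), a), cons(pair(cons(b, b), a), pair(pair(b, a), pair(b, b))))   [R1 at 2.2.1.2]

cons(cons(cons(b, pair(b, b)), a), cons(pair(cons(b, b), a), pair(pair(b, a), pair(b, b))))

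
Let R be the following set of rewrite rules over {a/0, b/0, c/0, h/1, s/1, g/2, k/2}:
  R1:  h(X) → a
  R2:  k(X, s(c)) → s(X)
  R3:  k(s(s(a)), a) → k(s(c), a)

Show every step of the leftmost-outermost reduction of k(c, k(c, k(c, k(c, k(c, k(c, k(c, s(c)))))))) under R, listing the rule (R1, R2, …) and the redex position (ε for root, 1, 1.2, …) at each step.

1. k(c, k(c, k(c, k(c, k(c, k(c, k(c, s(c))))))))  →  k(c, k(c, k(c, k(c, k(c, k(c, s(c)))))))   [R2 at 2.2.2.2.2.2]
2. k(c, k(c, k(c, k(c, k(c, k(c, s(c)))))))  →  k(c, k(c, k(c, k(c, k(c, s(c))))))   [R2 at 2.2.2.2.2]
3. k(c, k(c, k(c, k(c, k(c, s(c))))))  →  k(c, k(c, k(c, k(c, s(c)))))   [R2 at 2.2.2.2]
4. k(c, k(c, k(c, k(c, s(c)))))  →  k(c, k(c, k(c, s(c))))   [R2 at 2.2.2]
5. k(c, k(c, k(c, s(c))))  →  k(c, k(c, s(c)))   [R2 at 2.2]
6. k(c, k(c, s(c)))  →  k(c, s(c))   [R2 at 2]
7. k(c, s(c))  →  s(c)   [R2 at ε]

s(c)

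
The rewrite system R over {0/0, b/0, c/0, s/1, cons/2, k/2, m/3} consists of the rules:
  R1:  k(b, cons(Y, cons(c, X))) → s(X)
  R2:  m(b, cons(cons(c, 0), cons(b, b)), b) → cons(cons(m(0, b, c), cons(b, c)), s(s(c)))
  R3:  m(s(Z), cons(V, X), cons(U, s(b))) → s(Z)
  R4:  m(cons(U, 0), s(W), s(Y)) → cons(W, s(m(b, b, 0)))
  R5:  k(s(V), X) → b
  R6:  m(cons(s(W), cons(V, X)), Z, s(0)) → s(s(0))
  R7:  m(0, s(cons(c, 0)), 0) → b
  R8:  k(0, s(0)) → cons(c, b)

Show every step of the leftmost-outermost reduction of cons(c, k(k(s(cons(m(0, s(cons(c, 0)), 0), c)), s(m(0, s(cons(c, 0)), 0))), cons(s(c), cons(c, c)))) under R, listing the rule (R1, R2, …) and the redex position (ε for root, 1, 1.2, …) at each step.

cons(c, s(c))

1. cons(c, k(k(s(cons(m(0, s(cons(c, 0)), 0), c)), s(m(0, s(cons(c, 0)), 0))), cons(s(c), cons(c, c))))  →  cons(c, k(b, cons(s(c), cons(c, c))))   [R5 at 2.1]
2. cons(c, k(b, cons(s(c), cons(c, c))))  →  cons(c, s(c))   [R1 at 2]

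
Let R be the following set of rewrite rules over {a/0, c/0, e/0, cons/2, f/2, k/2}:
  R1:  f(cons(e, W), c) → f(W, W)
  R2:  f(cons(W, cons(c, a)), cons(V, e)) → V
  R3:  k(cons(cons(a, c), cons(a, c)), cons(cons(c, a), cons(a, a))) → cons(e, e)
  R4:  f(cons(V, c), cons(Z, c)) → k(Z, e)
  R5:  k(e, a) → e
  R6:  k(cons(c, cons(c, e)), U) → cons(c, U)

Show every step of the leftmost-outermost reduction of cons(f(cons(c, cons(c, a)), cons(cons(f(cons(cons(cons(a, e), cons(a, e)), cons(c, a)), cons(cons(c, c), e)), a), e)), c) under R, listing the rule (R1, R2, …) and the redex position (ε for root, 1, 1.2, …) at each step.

cons(cons(cons(c, c), a), c)

1. cons(f(cons(c, cons(c, a)), cons(cons(f(cons(cons(cons(a, e), cons(a, e)), cons(c, a)), cons(cons(c, c), e)), a), e)), c)  →  cons(cons(f(cons(cons(cons(a, e), cons(a, e)), cons(c, a)), cons(cons(c, c), e)), a), c)   [R2 at 1]
2. cons(cons(f(cons(cons(cons(a, e), cons(a, e)), cons(c, a)), cons(cons(c, c), e)), a), c)  →  cons(cons(cons(c, c), a), c)   [R2 at 1.1]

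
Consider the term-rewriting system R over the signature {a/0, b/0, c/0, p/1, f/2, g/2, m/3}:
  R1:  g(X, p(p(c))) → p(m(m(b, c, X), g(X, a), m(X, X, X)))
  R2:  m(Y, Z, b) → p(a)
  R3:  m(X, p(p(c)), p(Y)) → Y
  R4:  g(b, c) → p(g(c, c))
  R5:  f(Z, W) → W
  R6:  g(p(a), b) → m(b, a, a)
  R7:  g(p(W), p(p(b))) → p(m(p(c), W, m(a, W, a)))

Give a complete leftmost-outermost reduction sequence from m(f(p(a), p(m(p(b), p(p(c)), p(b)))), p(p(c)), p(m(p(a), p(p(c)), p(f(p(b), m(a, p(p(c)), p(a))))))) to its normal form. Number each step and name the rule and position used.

1. m(f(p(a), p(m(p(b), p(p(c)), p(b)))), p(p(c)), p(m(p(a), p(p(c)), p(f(p(b), m(a, p(p(c)), p(a)))))))  →  m(p(a), p(p(c)), p(f(p(b), m(a, p(p(c)), p(a)))))   [R3 at ε]
2. m(p(a), p(p(c)), p(f(p(b), m(a, p(p(c)), p(a)))))  →  f(p(b), m(a, p(p(c)), p(a)))   [R3 at ε]
3. f(p(b), m(a, p(p(c)), p(a)))  →  m(a, p(p(c)), p(a))   [R5 at ε]
4. m(a, p(p(c)), p(a))  →  a   [R3 at ε]

a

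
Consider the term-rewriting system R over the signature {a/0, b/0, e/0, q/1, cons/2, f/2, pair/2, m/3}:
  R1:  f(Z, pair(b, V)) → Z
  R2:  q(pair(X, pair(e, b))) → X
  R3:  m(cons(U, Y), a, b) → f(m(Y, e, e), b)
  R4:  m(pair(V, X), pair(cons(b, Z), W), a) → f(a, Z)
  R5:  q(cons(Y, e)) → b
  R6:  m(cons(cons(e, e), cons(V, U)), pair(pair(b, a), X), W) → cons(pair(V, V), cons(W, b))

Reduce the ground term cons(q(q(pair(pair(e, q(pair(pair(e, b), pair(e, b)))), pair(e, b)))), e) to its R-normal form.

cons(e, e)

1. cons(q(q(pair(pair(e, q(pair(pair(e, b), pair(e, b)))), pair(e, b)))), e)  →  cons(q(pair(e, q(pair(pair(e, b), pair(e, b))))), e)   [R2 at 1.1]
2. cons(q(pair(e, q(pair(pair(e, b), pair(e, b))))), e)  →  cons(q(pair(e, pair(e, b))), e)   [R2 at 1.1.2]
3. cons(q(pair(e, pair(e, b))), e)  →  cons(e, e)   [R2 at 1]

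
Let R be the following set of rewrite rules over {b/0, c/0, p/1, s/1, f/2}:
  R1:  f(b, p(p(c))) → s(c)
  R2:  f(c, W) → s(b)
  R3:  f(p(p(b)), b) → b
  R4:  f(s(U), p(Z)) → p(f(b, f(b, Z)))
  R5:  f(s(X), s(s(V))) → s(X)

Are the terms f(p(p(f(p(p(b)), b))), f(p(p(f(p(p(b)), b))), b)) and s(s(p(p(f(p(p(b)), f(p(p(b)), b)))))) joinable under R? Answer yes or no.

no — NF(t₁) = b, NF(t₂) = s(s(p(p(b))))

Reduce t₁ = f(p(p(f(p(p(b)), b))), f(p(p(f(p(p(b)), b))), b)):
1. f(p(p(f(p(p(b)), b))), f(p(p(f(p(p(b)), b))), b))  →  f(p(p(b)), f(p(p(f(p(p(b)), b))), b))   [R3 at 1.1.1]
2. f(p(p(b)), f(p(p(f(p(p(b)), b))), b))  →  f(p(p(b)), f(p(p(b)), b))   [R3 at 2.1.1.1]
3. f(p(p(b)), f(p(p(b)), b))  →  f(p(p(b)), b)   [R3 at 2]
4. f(p(p(b)), b)  →  b   [R3 at ε]

Reduce t₂ = s(s(p(p(f(p(p(b)), f(p(p(b)), b)))))):
1. s(s(p(p(f(p(p(b)), f(p(p(b)), b))))))  →  s(s(p(p(f(p(p(b)), b)))))   [R3 at 1.1.1.1.2]
2. s(s(p(p(f(p(p(b)), b)))))  →  s(s(p(p(b))))   [R3 at 1.1.1.1]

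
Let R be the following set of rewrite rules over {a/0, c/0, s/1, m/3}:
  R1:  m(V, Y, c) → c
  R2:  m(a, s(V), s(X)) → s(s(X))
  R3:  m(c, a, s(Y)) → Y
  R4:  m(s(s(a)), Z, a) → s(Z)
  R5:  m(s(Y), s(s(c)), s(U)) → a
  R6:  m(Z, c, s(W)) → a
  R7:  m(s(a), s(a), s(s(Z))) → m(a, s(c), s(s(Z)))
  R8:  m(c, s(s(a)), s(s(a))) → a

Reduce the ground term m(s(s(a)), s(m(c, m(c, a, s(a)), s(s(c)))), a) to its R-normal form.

1. m(s(s(a)), s(m(c, m(c, a, s(a)), s(s(c)))), a)  →  s(s(m(c, m(c, a, s(a)), s(s(c)))))   [R4 at ε]
2. s(s(m(c, m(c, a, s(a)), s(s(c)))))  →  s(s(m(c, a, s(s(c)))))   [R3 at 1.1.2]
3. s(s(m(c, a, s(s(c)))))  →  s(s(s(c)))   [R3 at 1.1]

s(s(s(c)))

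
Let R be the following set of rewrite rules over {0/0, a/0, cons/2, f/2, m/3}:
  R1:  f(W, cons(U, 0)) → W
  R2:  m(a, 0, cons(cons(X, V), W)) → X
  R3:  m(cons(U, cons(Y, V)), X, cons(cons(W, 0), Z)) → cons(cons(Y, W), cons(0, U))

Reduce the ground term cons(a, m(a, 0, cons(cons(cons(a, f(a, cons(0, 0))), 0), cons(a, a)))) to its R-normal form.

cons(a, cons(a, a))

1. cons(a, m(a, 0, cons(cons(cons(a, f(a, cons(0, 0))), 0), cons(a, a))))  →  cons(a, cons(a, f(a, cons(0, 0))))   [R2 at 2]
2. cons(a, cons(a, f(a, cons(0, 0))))  →  cons(a, cons(a, a))   [R1 at 2.2]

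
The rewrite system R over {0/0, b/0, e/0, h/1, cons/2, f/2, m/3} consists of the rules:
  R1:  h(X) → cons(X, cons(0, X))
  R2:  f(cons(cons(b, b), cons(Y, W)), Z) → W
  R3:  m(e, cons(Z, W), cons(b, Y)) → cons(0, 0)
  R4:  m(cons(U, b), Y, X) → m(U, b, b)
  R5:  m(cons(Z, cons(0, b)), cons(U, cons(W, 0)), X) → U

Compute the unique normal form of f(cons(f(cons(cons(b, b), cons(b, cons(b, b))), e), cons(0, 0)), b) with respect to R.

1. f(cons(f(cons(cons(b, b), cons(b, cons(b, b))), e), cons(0, 0)), b)  →  f(cons(cons(b, b), cons(0, 0)), b)   [R2 at 1.1]
2. f(cons(cons(b, b), cons(0, 0)), b)  →  0   [R2 at ε]

0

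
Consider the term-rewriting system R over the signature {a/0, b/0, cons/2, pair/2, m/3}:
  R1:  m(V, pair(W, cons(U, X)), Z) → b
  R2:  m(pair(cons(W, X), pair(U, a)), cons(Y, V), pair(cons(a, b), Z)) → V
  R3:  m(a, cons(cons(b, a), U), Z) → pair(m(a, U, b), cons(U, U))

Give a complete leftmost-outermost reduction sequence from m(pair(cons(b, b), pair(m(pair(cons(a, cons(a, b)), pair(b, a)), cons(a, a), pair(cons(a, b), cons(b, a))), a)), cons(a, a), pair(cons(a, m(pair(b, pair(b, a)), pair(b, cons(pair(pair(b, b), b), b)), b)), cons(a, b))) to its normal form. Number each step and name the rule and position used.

a

1. m(pair(cons(b, b), pair(m(pair(cons(a, cons(a, b)), pair(b, a)), cons(a, a), pair(cons(a, b), cons(b, a))), a)), cons(a, a), pair(cons(a, m(pair(b, pair(b, a)), pair(b, cons(pair(pair(b, b), b), b)), b)), cons(a, b)))  →  m(pair(cons(b, b), pair(a, a)), cons(a, a), pair(cons(a, m(pair(b, pair(b, a)), pair(b, cons(pair(pair(b, b), b), b)), b)), cons(a, b)))   [R2 at 1.2.1]
2. m(pair(cons(b, b), pair(a, a)), cons(a, a), pair(cons(a, m(pair(b, pair(b, a)), pair(b, cons(pair(pair(b, b), b), b)), b)), cons(a, b)))  →  m(pair(cons(b, b), pair(a, a)), cons(a, a), pair(cons(a, b), cons(a, b)))   [R1 at 3.1.2]
3. m(pair(cons(b, b), pair(a, a)), cons(a, a), pair(cons(a, b), cons(a, b)))  →  a   [R2 at ε]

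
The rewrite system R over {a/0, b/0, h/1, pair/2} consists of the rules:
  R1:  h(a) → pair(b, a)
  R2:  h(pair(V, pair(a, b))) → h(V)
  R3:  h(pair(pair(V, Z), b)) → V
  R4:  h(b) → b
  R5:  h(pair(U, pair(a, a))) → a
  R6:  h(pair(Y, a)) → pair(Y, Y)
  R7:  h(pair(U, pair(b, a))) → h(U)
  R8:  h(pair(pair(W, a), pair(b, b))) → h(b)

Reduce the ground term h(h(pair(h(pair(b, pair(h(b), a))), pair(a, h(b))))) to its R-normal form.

1. h(h(pair(h(pair(b, pair(h(b), a))), pair(a, h(b)))))  →  h(h(pair(h(pair(b, pair(b, a))), pair(a, h(b)))))   [R4 at 1.1.1.1.2.1]
2. h(h(pair(h(pair(b, pair(b, a))), pair(a, h(b)))))  →  h(h(pair(h(b), pair(a, h(b)))))   [R7 at 1.1.1]
3. h(h(pair(h(b), pair(a, h(b)))))  →  h(h(pair(b, pair(a, h(b)))))   [R4 at 1.1.1]
4. h(h(pair(b, pair(a, h(b)))))  →  h(h(pair(b, pair(a, b))))   [R4 at 1.1.2.2]
5. h(h(pair(b, pair(a, b))))  →  h(h(b))   [R2 at 1]
6. h(h(b))  →  h(b)   [R4 at 1]
7. h(b)  →  b   [R4 at ε]

b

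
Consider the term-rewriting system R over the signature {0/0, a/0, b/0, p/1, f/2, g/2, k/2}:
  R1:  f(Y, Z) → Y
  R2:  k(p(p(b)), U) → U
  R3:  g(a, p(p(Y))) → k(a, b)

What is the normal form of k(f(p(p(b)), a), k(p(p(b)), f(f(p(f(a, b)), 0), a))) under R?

1. k(f(p(p(b)), a), k(p(p(b)), f(f(p(f(a, b)), 0), a)))  →  k(p(p(b)), k(p(p(b)), f(f(p(f(a, b)), 0), a)))   [R1 at 1]
2. k(p(p(b)), k(p(p(b)), f(f(p(f(a, b)), 0), a)))  →  k(p(p(b)), f(f(p(f(a, b)), 0), a))   [R2 at ε]
3. k(p(p(b)), f(f(p(f(a, b)), 0), a))  →  f(f(p(f(a, b)), 0), a)   [R2 at ε]
4. f(f(p(f(a, b)), 0), a)  →  f(p(f(a, b)), 0)   [R1 at ε]
5. f(p(f(a, b)), 0)  →  p(f(a, b))   [R1 at ε]
6. p(f(a, b))  →  p(a)   [R1 at 1]

p(a)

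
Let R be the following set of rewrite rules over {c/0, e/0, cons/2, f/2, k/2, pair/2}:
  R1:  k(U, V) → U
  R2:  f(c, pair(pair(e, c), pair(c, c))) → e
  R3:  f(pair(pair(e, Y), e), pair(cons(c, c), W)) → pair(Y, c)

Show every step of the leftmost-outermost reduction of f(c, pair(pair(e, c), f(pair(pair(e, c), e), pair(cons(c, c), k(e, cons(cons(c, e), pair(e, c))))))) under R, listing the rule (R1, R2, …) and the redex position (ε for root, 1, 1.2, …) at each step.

1. f(c, pair(pair(e, c), f(pair(pair(e, c), e), pair(cons(c, c), k(e, cons(cons(c, e), pair(e, c)))))))  →  f(c, pair(pair(e, c), pair(c, c)))   [R3 at 2.2]
2. f(c, pair(pair(e, c), pair(c, c)))  →  e   [R2 at ε]

e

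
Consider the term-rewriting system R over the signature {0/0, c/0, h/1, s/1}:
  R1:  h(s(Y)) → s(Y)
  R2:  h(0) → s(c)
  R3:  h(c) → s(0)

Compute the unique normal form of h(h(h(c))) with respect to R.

1. h(h(h(c)))  →  h(h(s(0)))   [R3 at 1.1]
2. h(h(s(0)))  →  h(s(0))   [R1 at 1]
3. h(s(0))  →  s(0)   [R1 at ε]

s(0)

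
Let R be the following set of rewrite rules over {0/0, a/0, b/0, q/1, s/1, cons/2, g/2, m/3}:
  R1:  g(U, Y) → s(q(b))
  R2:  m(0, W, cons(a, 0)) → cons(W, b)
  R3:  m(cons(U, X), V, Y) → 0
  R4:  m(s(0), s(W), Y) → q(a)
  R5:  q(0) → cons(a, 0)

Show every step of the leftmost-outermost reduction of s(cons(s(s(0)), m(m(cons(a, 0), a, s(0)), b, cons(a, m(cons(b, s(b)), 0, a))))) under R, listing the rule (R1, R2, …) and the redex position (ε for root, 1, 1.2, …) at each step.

1. s(cons(s(s(0)), m(m(cons(a, 0), a, s(0)), b, cons(a, m(cons(b, s(b)), 0, a)))))  →  s(cons(s(s(0)), m(0, b, cons(a, m(cons(b, s(b)), 0, a)))))   [R3 at 1.2.1]
2. s(cons(s(s(0)), m(0, b, cons(a, m(cons(b, s(b)), 0, a)))))  →  s(cons(s(s(0)), m(0, b, cons(a, 0))))   [R3 at 1.2.3.2]
3. s(cons(s(s(0)), m(0, b, cons(a, 0))))  →  s(cons(s(s(0)), cons(b, b)))   [R2 at 1.2]

s(cons(s(s(0)), cons(b, b)))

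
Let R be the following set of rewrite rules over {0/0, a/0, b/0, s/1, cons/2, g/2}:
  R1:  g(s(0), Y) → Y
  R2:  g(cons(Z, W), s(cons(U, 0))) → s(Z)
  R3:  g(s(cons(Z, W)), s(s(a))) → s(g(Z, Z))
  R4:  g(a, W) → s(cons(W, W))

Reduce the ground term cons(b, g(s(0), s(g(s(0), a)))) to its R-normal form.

cons(b, s(a))

1. cons(b, g(s(0), s(g(s(0), a))))  →  cons(b, s(g(s(0), a)))   [R1 at 2]
2. cons(b, s(g(s(0), a)))  →  cons(b, s(a))   [R1 at 2.1]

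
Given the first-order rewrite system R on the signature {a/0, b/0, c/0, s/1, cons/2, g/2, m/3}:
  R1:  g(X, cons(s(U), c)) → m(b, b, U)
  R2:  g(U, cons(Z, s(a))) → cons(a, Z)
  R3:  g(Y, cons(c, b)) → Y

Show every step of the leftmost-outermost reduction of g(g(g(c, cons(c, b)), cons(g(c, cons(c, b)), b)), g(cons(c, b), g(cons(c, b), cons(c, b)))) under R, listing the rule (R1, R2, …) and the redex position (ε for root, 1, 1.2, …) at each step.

1. g(g(g(c, cons(c, b)), cons(g(c, cons(c, b)), b)), g(cons(c, b), g(cons(c, b), cons(c, b))))  →  g(g(c, cons(g(c, cons(c, b)), b)), g(cons(c, b), g(cons(c, b), cons(c, b))))   [R3 at 1.1]
2. g(g(c, cons(g(c, cons(c, b)), b)), g(cons(c, b), g(cons(c, b), cons(c, b))))  →  g(g(c, cons(c, b)), g(cons(c, b), g(cons(c, b), cons(c, b))))   [R3 at 1.2.1]
3. g(g(c, cons(c, b)), g(cons(c, b), g(cons(c, b), cons(c, b))))  →  g(c, g(cons(c, b), g(cons(c, b), cons(c, b))))   [R3 at 1]
4. g(c, g(cons(c, b), g(cons(c, b), cons(c, b))))  →  g(c, g(cons(c, b), cons(c, b)))   [R3 at 2.2]
5. g(c, g(cons(c, b), cons(c, b)))  →  g(c, cons(c, b))   [R3 at 2]
6. g(c, cons(c, b))  →  c   [R3 at ε]

c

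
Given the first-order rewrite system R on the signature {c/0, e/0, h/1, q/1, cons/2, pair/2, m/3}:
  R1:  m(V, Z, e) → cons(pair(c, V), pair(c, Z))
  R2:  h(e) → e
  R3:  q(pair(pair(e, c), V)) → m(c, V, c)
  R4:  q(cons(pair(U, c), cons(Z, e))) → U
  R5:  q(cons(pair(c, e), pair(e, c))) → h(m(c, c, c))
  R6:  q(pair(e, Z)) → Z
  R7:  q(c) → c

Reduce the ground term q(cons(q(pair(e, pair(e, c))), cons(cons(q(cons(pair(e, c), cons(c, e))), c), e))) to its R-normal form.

e

1. q(cons(q(pair(e, pair(e, c))), cons(cons(q(cons(pair(e, c), cons(c, e))), c), e)))  →  q(cons(pair(e, c), cons(cons(q(cons(pair(e, c), cons(c, e))), c), e)))   [R6 at 1.1]
2. q(cons(pair(e, c), cons(cons(q(cons(pair(e, c), cons(c, e))), c), e)))  →  e   [R4 at ε]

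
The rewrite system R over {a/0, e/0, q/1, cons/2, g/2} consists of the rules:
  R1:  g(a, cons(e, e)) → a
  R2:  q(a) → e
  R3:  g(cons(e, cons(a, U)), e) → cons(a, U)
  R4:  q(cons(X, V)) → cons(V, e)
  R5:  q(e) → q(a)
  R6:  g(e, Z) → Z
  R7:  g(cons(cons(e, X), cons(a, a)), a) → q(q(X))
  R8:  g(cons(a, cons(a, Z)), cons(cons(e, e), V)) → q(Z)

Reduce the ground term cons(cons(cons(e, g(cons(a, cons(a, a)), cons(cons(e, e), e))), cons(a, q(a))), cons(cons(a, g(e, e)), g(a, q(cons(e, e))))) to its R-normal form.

1. cons(cons(cons(e, g(cons(a, cons(a, a)), cons(cons(e, e), e))), cons(a, q(a))), cons(cons(a, g(e, e)), g(a, q(cons(e, e)))))  →  cons(cons(cons(e, q(a)), cons(a, q(a))), cons(cons(a, g(e, e)), g(a, q(cons(e, e)))))   [R8 at 1.1.2]
2. cons(cons(cons(e, q(a)), cons(a, q(a))), cons(cons(a, g(e, e)), g(a, q(cons(e, e)))))  →  cons(cons(cons(e, e), cons(a, q(a))), cons(cons(a, g(e, e)), g(a, q(cons(e, e)))))   [R2 at 1.1.2]
3. cons(cons(cons(e, e), cons(a, q(a))), cons(cons(a, g(e, e)), g(a, q(cons(e, e)))))  →  cons(cons(cons(e, e), cons(a, e)), cons(cons(a, g(e, e)), g(a, q(cons(e, e)))))   [R2 at 1.2.2]
4. cons(cons(cons(e, e), cons(a, e)), cons(cons(a, g(e, e)), g(a, q(cons(e, e)))))  →  cons(cons(cons(e, e), cons(a, e)), cons(cons(a, e), g(a, q(cons(e, e)))))   [R6 at 2.1.2]
5. cons(cons(cons(e, e), cons(a, e)), cons(cons(a, e), g(a, q(cons(e, e)))))  →  cons(cons(cons(e, e), cons(a, e)), cons(cons(a, e), g(a, cons(e, e))))   [R4 at 2.2.2]
6. cons(cons(cons(e, e), cons(a, e)), cons(cons(a, e), g(a, cons(e, e))))  →  cons(cons(cons(e, e), cons(a, e)), cons(cons(a, e), a))   [R1 at 2.2]

cons(cons(cons(e, e), cons(a, e)), cons(cons(a, e), a))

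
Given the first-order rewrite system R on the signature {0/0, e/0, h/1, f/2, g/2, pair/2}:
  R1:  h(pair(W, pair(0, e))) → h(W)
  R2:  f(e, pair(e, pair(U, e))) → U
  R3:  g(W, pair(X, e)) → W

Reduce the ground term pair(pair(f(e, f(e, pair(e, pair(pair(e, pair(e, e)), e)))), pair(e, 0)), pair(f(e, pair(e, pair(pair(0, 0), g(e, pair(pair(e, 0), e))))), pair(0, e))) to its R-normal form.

pair(pair(e, pair(e, 0)), pair(pair(0, 0), pair(0, e)))

1. pair(pair(f(e, f(e, pair(e, pair(pair(e, pair(e, e)), e)))), pair(e, 0)), pair(f(e, pair(e, pair(pair(0, 0), g(e, pair(pair(e, 0), e))))), pair(0, e)))  →  pair(pair(f(e, pair(e, pair(e, e))), pair(e, 0)), pair(f(e, pair(e, pair(pair(0, 0), g(e, pair(pair(e, 0), e))))), pair(0, e)))   [R2 at 1.1.2]
2. pair(pair(f(e, pair(e, pair(e, e))), pair(e, 0)), pair(f(e, pair(e, pair(pair(0, 0), g(e, pair(pair(e, 0), e))))), pair(0, e)))  →  pair(pair(e, pair(e, 0)), pair(f(e, pair(e, pair(pair(0, 0), g(e, pair(pair(e, 0), e))))), pair(0, e)))   [R2 at 1.1]
3. pair(pair(e, pair(e, 0)), pair(f(e, pair(e, pair(pair(0, 0), g(e, pair(pair(e, 0), e))))), pair(0, e)))  →  pair(pair(e, pair(e, 0)), pair(f(e, pair(e, pair(pair(0, 0), e))), pair(0, e)))   [R3 at 2.1.2.2.2]
4. pair(pair(e, pair(e, 0)), pair(f(e, pair(e, pair(pair(0, 0), e))), pair(0, e)))  →  pair(pair(e, pair(e, 0)), pair(pair(0, 0), pair(0, e)))   [R2 at 2.1]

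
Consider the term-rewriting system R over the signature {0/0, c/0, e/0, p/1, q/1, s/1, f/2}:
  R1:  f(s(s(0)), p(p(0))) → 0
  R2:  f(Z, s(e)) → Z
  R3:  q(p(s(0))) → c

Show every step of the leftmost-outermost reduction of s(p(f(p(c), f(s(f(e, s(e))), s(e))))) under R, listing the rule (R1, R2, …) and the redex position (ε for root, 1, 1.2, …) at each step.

s(p(p(c)))

1. s(p(f(p(c), f(s(f(e, s(e))), s(e)))))  →  s(p(f(p(c), s(f(e, s(e))))))   [R2 at 1.1.2]
2. s(p(f(p(c), s(f(e, s(e))))))  →  s(p(f(p(c), s(e))))   [R2 at 1.1.2.1]
3. s(p(f(p(c), s(e))))  →  s(p(p(c)))   [R2 at 1.1]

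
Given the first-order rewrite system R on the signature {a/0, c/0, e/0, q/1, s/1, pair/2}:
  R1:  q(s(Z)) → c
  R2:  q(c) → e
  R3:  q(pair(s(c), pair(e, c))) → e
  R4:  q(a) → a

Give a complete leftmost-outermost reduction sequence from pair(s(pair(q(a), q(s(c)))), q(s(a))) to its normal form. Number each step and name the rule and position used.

pair(s(pair(a, c)), c)

1. pair(s(pair(q(a), q(s(c)))), q(s(a)))  →  pair(s(pair(a, q(s(c)))), q(s(a)))   [R4 at 1.1.1]
2. pair(s(pair(a, q(s(c)))), q(s(a)))  →  pair(s(pair(a, c)), q(s(a)))   [R1 at 1.1.2]
3. pair(s(pair(a, c)), q(s(a)))  →  pair(s(pair(a, c)), c)   [R1 at 2]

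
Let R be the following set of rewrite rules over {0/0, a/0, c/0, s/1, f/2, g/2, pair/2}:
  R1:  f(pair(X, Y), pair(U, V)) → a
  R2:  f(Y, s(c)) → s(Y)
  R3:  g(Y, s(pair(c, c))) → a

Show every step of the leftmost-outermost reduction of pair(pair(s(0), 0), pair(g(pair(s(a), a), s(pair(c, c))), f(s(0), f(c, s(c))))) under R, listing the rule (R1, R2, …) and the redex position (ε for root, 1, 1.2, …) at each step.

1. pair(pair(s(0), 0), pair(g(pair(s(a), a), s(pair(c, c))), f(s(0), f(c, s(c)))))  →  pair(pair(s(0), 0), pair(a, f(s(0), f(c, s(c)))))   [R3 at 2.1]
2. pair(pair(s(0), 0), pair(a, f(s(0), f(c, s(c)))))  →  pair(pair(s(0), 0), pair(a, f(s(0), s(c))))   [R2 at 2.2.2]
3. pair(pair(s(0), 0), pair(a, f(s(0), s(c))))  →  pair(pair(s(0), 0), pair(a, s(s(0))))   [R2 at 2.2]

pair(pair(s(0), 0), pair(a, s(s(0))))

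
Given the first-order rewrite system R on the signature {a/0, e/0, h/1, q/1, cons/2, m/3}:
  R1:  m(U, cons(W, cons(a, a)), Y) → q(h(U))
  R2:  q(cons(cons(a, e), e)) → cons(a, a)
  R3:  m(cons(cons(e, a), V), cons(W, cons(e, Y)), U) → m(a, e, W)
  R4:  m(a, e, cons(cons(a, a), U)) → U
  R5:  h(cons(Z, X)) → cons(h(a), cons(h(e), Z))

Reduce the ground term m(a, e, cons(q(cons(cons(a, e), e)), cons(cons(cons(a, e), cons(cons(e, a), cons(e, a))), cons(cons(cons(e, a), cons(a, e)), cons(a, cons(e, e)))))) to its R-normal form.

1. m(a, e, cons(q(cons(cons(a, e), e)), cons(cons(cons(a, e), cons(cons(e, a), cons(e, a))), cons(cons(cons(e, a), cons(a, e)), cons(a, cons(e, e))))))  →  m(a, e, cons(cons(a, a), cons(cons(cons(a, e), cons(cons(e, a), cons(e, a))), cons(cons(cons(e, a), cons(a, e)), cons(a, cons(e, e))))))   [R2 at 3.1]
2. m(a, e, cons(cons(a, a), cons(cons(cons(a, e), cons(cons(e, a), cons(e, a))), cons(cons(cons(e, a), cons(a, e)), cons(a, cons(e, e))))))  →  cons(cons(cons(a, e), cons(cons(e, a), cons(e, a))), cons(cons(cons(e, a), cons(a, e)), cons(a, cons(e, e))))   [R4 at ε]

cons(cons(cons(a, e), cons(cons(e, a), cons(e, a))), cons(cons(cons(e, a), cons(a, e)), cons(a, cons(e, e))))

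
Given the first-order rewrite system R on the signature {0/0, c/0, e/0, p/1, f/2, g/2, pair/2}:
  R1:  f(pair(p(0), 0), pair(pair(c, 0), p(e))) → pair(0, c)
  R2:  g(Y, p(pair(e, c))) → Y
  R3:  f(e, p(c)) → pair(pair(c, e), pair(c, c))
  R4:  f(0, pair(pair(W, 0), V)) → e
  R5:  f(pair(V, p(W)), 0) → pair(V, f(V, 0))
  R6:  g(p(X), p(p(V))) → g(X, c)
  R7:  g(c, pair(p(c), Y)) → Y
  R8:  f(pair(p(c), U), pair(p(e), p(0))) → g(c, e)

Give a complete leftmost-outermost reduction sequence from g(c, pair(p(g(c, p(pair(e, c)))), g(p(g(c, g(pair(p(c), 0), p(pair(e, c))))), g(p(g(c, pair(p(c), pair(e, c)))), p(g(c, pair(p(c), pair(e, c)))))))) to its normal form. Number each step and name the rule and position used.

1. g(c, pair(p(g(c, p(pair(e, c)))), g(p(g(c, g(pair(p(c), 0), p(pair(e, c))))), g(p(g(c, pair(p(c), pair(e, c)))), p(g(c, pair(p(c), pair(e, c))))))))  →  g(c, pair(p(c), g(p(g(c, g(pair(p(c), 0), p(pair(e, c))))), g(p(g(c, pair(p(c), pair(e, c)))), p(g(c, pair(p(c), pair(e, c))))))))   [R2 at 2.1.1]
2. g(c, pair(p(c), g(p(g(c, g(pair(p(c), 0), p(pair(e, c))))), g(p(g(c, pair(p(c), pair(e, c)))), p(g(c, pair(p(c), pair(e, c))))))))  →  g(p(g(c, g(pair(p(c), 0), p(pair(e, c))))), g(p(g(c, pair(p(c), pair(e, c)))), p(g(c, pair(p(c), pair(e, c))))))   [R7 at ε]
3. g(p(g(c, g(pair(p(c), 0), p(pair(e, c))))), g(p(g(c, pair(p(c), pair(e, c)))), p(g(c, pair(p(c), pair(e, c))))))  →  g(p(g(c, pair(p(c), 0))), g(p(g(c, pair(p(c), pair(e, c)))), p(g(c, pair(p(c), pair(e, c))))))   [R2 at 1.1.2]
4. g(p(g(c, pair(p(c), 0))), g(p(g(c, pair(p(c), pair(e, c)))), p(g(c, pair(p(c), pair(e, c))))))  →  g(p(0), g(p(g(c, pair(p(c), pair(e, c)))), p(g(c, pair(p(c), pair(e, c))))))   [R7 at 1.1]
5. g(p(0), g(p(g(c, pair(p(c), pair(e, c)))), p(g(c, pair(p(c), pair(e, c))))))  →  g(p(0), g(p(pair(e, c)), p(g(c, pair(p(c), pair(e, c))))))   [R7 at 2.1.1]
6. g(p(0), g(p(pair(e, c)), p(g(c, pair(p(c), pair(e, c))))))  →  g(p(0), g(p(pair(e, c)), p(pair(e, c))))   [R7 at 2.2.1]
7. g(p(0), g(p(pair(e, c)), p(pair(e, c))))  →  g(p(0), p(pair(e, c)))   [R2 at 2]
8. g(p(0), p(pair(e, c)))  →  p(0)   [R2 at ε]

p(0)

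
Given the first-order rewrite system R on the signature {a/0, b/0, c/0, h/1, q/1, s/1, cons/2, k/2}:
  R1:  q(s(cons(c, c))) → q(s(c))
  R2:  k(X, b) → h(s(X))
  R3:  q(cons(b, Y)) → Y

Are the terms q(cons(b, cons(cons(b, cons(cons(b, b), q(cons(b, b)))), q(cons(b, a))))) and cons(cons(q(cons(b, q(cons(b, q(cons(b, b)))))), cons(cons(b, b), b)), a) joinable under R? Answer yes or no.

yes — NF(t₁) = cons(cons(b, cons(cons(b, b), b)), a), NF(t₂) = cons(cons(b, cons(cons(b, b), b)), a)

Reduce t₁ = q(cons(b, cons(cons(b, cons(cons(b, b), q(cons(b, b)))), q(cons(b, a))))):
1. q(cons(b, cons(cons(b, cons(cons(b, b), q(cons(b, b)))), q(cons(b, a)))))  →  cons(cons(b, cons(cons(b, b), q(cons(b, b)))), q(cons(b, a)))   [R3 at ε]
2. cons(cons(b, cons(cons(b, b), q(cons(b, b)))), q(cons(b, a)))  →  cons(cons(b, cons(cons(b, b), b)), q(cons(b, a)))   [R3 at 1.2.2]
3. cons(cons(b, cons(cons(b, b), b)), q(cons(b, a)))  →  cons(cons(b, cons(cons(b, b), b)), a)   [R3 at 2]

Reduce t₂ = cons(cons(q(cons(b, q(cons(b, q(cons(b, b)))))), cons(cons(b, b), b)), a):
1. cons(cons(q(cons(b, q(cons(b, q(cons(b, b)))))), cons(cons(b, b), b)), a)  →  cons(cons(q(cons(b, q(cons(b, b)))), cons(cons(b, b), b)), a)   [R3 at 1.1]
2. cons(cons(q(cons(b, q(cons(b, b)))), cons(cons(b, b), b)), a)  →  cons(cons(q(cons(b, b)), cons(cons(b, b), b)), a)   [R3 at 1.1]
3. cons(cons(q(cons(b, b)), cons(cons(b, b), b)), a)  →  cons(cons(b, cons(cons(b, b), b)), a)   [R3 at 1.1]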